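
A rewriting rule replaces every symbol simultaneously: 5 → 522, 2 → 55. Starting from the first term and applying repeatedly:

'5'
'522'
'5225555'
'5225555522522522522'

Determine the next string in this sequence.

Rewriting the 19 symbols of 5225555522522522522 one by one yields 522 55 55 522 522 522 522 522 55 55 522 55 55 522 55 55 522 55 55; concatenated:

52255555225225225225225555522555552255555225555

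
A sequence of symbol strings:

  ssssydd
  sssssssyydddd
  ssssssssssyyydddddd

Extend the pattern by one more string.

sssssssssssssyyyydddddddd

Reading off run lengths: s runs 4, 7, 10; y runs 1, 2, 3; d runs 2, 4, 6 — each is linear in n (n = 1, 2, …).
For the next term, n = 4, so the run lengths are 13, 4, 8.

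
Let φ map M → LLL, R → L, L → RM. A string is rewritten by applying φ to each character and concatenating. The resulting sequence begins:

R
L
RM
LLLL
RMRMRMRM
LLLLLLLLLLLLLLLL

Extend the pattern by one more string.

RMRMRMRMRMRMRMRMRMRMRMRMRMRMRMRM

Replace each of the 16 characters of LLLLLLLLLLLLLLLL in place — RM RM RM RM RM RM RM RM RM RM RM RM RM RM RM RM — and concatenate.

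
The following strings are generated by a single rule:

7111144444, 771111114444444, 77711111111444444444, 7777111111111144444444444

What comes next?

Reading off run lengths: 7 runs 1, 2, 3, 4; 1 runs 4, 6, 8, 10; 4 runs 5, 7, 9, 11 — each is linear in n, where the shown terms are n = 2, 3, 4, 5.
For the next term, n = 6, so the run lengths are 5, 12, 13.

777771111111111114444444444444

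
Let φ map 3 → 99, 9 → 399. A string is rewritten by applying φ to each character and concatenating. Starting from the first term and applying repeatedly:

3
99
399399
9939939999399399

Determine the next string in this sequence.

Rewriting the 16 symbols of 9939939999399399 one by one yields 399 399 99 399 399 99 399 399 399 399 99 399 399 99 399 399; concatenated:

39939999399399993993993993999939939999399399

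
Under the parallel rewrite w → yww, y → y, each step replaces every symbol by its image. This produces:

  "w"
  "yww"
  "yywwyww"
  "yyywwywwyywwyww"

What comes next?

yyyywwywwyywwywwyyywwywwyywwyww

φ(yyywwywwyywwyww) expands symbol-by-symbol to y y y yww yww y yww yww y y yww yww y yww yww; joining the 15 pieces gives the next term.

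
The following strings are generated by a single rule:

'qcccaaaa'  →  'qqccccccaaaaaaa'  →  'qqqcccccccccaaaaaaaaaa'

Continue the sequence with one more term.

qqqqccccccccccccaaaaaaaaaaaaa

The n-th term is n q's then 3n c's then 3n+1 a's (n = 1, 2, …).
For the next term, n = 4, so the run lengths are 4, 12, 13.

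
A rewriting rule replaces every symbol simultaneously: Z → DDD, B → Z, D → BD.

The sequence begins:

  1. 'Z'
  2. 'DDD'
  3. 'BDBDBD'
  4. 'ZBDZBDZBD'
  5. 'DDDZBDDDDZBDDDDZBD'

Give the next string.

Rewriting the 18 symbols of DDDZBDDDDZBDDDDZBD one by one yields BD BD BD DDD Z BD BD BD BD DDD Z BD BD BD BD DDD Z BD; concatenated:

BDBDBDDDDZBDBDBDBDDDDZBDBDBDBDDDDZBD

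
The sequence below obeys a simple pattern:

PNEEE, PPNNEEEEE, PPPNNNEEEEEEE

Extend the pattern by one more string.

PPPPNNNNEEEEEEEEE

Reading off run lengths: P runs 1, 2, 3; N runs 1, 2, 3; E runs 3, 5, 7 — each is linear in n (n = 1, 2, …).
At n = 4 the blocks have lengths 4, 4, 9.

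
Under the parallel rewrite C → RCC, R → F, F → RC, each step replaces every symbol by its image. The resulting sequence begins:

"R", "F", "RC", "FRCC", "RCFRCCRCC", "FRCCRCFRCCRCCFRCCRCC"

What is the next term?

RCFRCCRCCFRCCRCFRCCRCCFRCCRCCRCFRCCRCCFRCCRCC

Applying the rule to each of the 20 symbols of FRCCRCFRCCRCCFRCCRCC gives the pieces RC F RCC RCC F RCC RC F RCC RCC F RCC RCC RC F RCC RCC F RCC RCC, which concatenate to the answer.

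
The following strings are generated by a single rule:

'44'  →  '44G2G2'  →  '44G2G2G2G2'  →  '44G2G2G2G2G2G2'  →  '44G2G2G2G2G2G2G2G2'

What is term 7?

44G2G2G2G2G2G2G2G2G2G2G2G2

Each term is the previous one with G2G2 appended.
From 44G2G2G2G2G2G2G2G2, 2 further steps: 44G2G2G2G2G2G2G2G2 → 44G2G2G2G2G2G2G2G2G2G2 → (answer).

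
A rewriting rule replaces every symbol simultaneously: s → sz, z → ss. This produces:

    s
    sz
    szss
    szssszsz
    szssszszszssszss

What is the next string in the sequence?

φ(szssszszszssszss) expands symbol-by-symbol to sz ss sz sz sz ss sz ss sz ss sz sz sz ss sz sz; joining the 16 pieces gives the next term.

szssszszszssszssszssszszszssszsz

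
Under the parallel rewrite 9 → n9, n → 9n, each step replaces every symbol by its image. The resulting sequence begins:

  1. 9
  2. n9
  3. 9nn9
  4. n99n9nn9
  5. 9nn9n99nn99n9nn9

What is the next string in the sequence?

Replace each of the 16 characters of 9nn9n99nn99n9nn9 in place — n9 9n 9n n9 9n n9 n9 9n 9n n9 n9 9n n9 9n 9n n9 — and concatenate.

n99n9nn99nn9n99n9nn9n99nn99n9nn9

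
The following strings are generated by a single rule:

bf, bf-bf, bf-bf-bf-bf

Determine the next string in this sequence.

Each string is two copies of the previous one joined by '-'.
One more doubling of bf-bf-bf-bf gives the answer.

bf-bf-bf-bf-bf-bf-bf-bf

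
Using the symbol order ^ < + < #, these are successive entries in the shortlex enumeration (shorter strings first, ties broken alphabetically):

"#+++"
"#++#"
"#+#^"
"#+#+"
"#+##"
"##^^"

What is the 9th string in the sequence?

##+^

Continuing the enumeration 3 steps past ##^^: ##^^ → ##^+ → ##^# → (answer).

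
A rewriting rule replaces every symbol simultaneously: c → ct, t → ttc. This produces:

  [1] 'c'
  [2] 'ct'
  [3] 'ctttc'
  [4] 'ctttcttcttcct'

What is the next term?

Applying the rule to each of the 13 symbols of ctttcttcttcct gives the pieces ct ttc ttc ttc ct ttc ttc ct ttc ttc ct ct ttc, which concatenate to the answer.

ctttcttcttcctttcttcctttcttcctctttc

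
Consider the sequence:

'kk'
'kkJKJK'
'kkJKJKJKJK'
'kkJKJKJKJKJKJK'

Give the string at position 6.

kkJKJKJKJKJKJKJKJKJKJK

Every step adds JKJK to the end: s(k+1) = s(k)·JKJK.
From kkJKJKJKJKJKJK, 2 further steps: kkJKJKJKJKJKJK → kkJKJKJKJKJKJKJKJK → (answer).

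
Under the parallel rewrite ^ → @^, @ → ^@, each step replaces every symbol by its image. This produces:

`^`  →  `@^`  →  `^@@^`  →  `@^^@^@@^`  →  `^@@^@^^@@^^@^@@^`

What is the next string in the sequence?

Replace each of the 16 characters of ^@@^@^^@@^^@^@@^ in place — @^ ^@ ^@ @^ ^@ @^ @^ ^@ ^@ @^ @^ ^@ @^ ^@ ^@ @^ — and concatenate.

@^^@^@@^^@@^@^^@^@@^@^^@@^^@^@@^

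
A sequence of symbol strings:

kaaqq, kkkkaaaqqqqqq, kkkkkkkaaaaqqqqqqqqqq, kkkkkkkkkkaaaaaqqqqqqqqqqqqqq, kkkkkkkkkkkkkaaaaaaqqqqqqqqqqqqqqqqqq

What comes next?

kkkkkkkkkkkkkkkkaaaaaaaqqqqqqqqqqqqqqqqqqqqqq

Each string has the form k^{3n-2} a^{n+1} q^{4n-2} (n = 1, 2, …).
For the next term, n = 6, so the run lengths are 16, 7, 22.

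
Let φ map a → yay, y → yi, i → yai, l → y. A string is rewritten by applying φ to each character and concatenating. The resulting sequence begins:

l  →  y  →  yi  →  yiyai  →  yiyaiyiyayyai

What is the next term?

Replace each of the 13 characters of yiyaiyiyayyai in place — yi yai yi yay yai yi yai yi yay yi yi yay yai — and concatenate.

yiyaiyiyayyaiyiyaiyiyayyiyiyayyai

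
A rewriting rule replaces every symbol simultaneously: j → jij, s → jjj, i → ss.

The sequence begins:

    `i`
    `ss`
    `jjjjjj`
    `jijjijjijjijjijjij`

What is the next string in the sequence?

jijssjijjijssjijjijssjijjijssjijjijssjijjijssjij

φ(jijjijjijjijjijjij) expands symbol-by-symbol to jij ss jij jij ss jij jij ss jij jij ss jij jij ss jij jij ss jij; joining the 18 pieces gives the next term.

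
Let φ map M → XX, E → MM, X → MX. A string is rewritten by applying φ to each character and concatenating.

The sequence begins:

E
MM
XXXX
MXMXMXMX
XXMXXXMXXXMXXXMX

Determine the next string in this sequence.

φ(XXMXXXMXXXMXXXMX) expands symbol-by-symbol to MX MX XX MX MX MX XX MX MX MX XX MX MX MX XX MX; joining the 16 pieces gives the next term.

MXMXXXMXMXMXXXMXMXMXXXMXMXMXXXMX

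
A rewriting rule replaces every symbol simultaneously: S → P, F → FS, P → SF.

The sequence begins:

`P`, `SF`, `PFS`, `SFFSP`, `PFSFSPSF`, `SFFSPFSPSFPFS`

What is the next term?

Applying the rule to each of the 13 symbols of SFFSPFSPSFPFS gives the pieces P FS FS P SF FS P SF P FS SF FS P, which concatenate to the answer.

PFSFSPSFFSPSFPFSSFFSP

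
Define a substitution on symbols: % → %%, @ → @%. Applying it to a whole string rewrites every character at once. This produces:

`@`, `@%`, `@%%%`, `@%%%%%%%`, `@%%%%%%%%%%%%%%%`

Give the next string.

@%%%%%%%%%%%%%%%%%%%%%%%%%%%%%%%

φ(@%%%%%%%%%%%%%%%) expands symbol-by-symbol to @% %% %% %% %% %% %% %% %% %% %% %% %% %% %% %%; joining the 16 pieces gives the next term.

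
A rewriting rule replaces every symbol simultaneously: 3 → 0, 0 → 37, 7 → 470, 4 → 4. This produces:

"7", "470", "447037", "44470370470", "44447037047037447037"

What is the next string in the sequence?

Applying the rule to each of the 20 symbols of 44447037047037447037 gives the pieces 4 4 4 4 470 37 0 470 37 4 470 37 0 470 4 4 470 37 0 470, which concatenate to the answer.

444447037047037447037047044470370470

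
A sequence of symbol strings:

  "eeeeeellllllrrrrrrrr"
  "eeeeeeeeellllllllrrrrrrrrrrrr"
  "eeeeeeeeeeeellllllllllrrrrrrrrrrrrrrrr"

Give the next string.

The n-th term is 3n e's then 2n+2 l's then 4n r's, where the shown terms are n = 2, 3, 4.
Setting n = 5 gives 15, 12, 20 characters in each block.

eeeeeeeeeeeeeeellllllllllllrrrrrrrrrrrrrrrrrrrr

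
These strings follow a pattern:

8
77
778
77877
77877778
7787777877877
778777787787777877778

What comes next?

7787777877877778777787787777877877

Each term (from the third on) is the previous term followed by the one before it: term 3 = 77·8 = 778.
The next term joins 778777787787777877778 and 7787777877877.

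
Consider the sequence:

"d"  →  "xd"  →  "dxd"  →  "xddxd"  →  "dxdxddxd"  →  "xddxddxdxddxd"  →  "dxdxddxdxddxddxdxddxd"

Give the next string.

This is a Fibonacci-style word recurrence s(k) = s(k−2)·s(k−1): e.g. d·xd = dxd.
Continuing: xddxddxdxddxd · dxdxddxdxddxddxdxddxd gives term 8.

xddxddxdxddxddxdxddxdxddxddxdxddxd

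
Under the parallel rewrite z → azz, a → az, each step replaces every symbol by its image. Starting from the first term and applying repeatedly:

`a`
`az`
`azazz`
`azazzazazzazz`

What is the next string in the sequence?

φ(azazzazazzazz) expands symbol-by-symbol to az azz az azz azz az azz az azz azz az azz azz; joining the 13 pieces gives the next term.

azazzazazzazzazazzazazzazzazazzazz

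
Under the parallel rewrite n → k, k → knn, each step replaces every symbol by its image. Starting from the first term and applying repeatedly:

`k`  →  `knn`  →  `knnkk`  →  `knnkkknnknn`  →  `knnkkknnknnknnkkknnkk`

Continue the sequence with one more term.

knnkkknnknnknnkkknnkkknnkkknnknnknnkkknnknn

Replace each of the 21 characters of knnkkknnknnknnkkknnkk in place — knn k k knn knn knn k k knn k k knn k k knn knn knn k k knn knn — and concatenate.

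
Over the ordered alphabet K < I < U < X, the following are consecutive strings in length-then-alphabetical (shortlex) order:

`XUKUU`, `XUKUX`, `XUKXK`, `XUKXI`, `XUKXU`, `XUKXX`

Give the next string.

XUIKK

Find the rightmost character of XUKXX below X, bump it to the next letter, and reset everything to its right to K.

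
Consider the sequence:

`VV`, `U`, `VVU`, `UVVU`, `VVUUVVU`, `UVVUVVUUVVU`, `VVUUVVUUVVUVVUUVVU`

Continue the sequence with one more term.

From term 3 onward, concatenate the second-to-last term with the last: VV·U = VVU, U·VVU = UVVU, …
Continuing: UVVUVVUUVVU · VVUUVVUUVVUVVUUVVU gives term 8.

UVVUVVUUVVUVVUUVVUUVVUVVUUVVU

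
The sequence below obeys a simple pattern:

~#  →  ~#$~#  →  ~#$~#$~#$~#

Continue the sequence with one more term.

s(k+1) = s(k)·$·s(k) — each term doubles the last with '$' between the halves.
So the next term is two copies of ~#$~#$~#$~# with '$' between the halves.

~#$~#$~#$~#$~#$~#$~#$~#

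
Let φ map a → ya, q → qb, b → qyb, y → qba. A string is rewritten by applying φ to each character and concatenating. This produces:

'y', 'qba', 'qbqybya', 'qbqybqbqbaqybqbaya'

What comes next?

Rewriting the 18 symbols of qbqybqbqbaqybqbaya one by one yields qb qyb qb qba qyb qb qyb qb qyb ya qb qba qyb qb qyb ya qba ya; concatenated:

qbqybqbqbaqybqbqybqbqybyaqbqbaqybqbqybyaqbaya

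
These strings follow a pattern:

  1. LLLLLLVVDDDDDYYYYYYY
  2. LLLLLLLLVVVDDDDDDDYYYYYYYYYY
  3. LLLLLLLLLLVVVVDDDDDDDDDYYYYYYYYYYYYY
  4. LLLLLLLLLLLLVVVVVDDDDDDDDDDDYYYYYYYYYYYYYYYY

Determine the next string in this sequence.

The n-th term is 2n+2 L's then n V's then 2n+1 D's then 3n+1 Y's, where the shown terms are n = 2, 3, 4, 5.
For the next term, n = 6, so the run lengths are 14, 6, 13, 19.

LLLLLLLLLLLLLLVVVVVVDDDDDDDDDDDDDYYYYYYYYYYYYYYYYYYY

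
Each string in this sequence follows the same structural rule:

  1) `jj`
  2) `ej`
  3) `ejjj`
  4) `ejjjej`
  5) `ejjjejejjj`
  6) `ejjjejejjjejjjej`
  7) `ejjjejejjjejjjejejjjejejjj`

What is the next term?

ejjjejejjjejjjejejjjejejjjejjjejejjjejjjej

From term 3 onward, concatenate the last term with the second-to-last: ej·jj = ejjj, ejjj·ej = ejjjej, …
So term 8 is ejjjejejjjejjjejejjjejejjj·ejjjejejjjejjjej.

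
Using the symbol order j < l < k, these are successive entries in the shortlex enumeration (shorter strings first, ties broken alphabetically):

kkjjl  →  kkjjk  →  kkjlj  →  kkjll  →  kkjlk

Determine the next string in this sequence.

kkjkj

Treat kkjlk as a base-3 numeral over the given alphabet and add one, carrying through any trailing k's.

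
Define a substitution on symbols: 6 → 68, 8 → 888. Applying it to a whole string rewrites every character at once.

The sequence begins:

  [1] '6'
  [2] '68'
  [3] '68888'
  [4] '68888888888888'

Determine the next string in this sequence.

68888888888888888888888888888888888888888

Applying the rule to each of the 14 symbols of 68888888888888 gives the pieces 68 888 888 888 888 888 888 888 888 888 888 888 888 888, which concatenate to the answer.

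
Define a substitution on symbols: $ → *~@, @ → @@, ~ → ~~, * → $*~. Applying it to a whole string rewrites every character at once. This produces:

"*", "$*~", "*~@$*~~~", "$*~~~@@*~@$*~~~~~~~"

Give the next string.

Replace each of the 19 characters of $*~~~@@*~@$*~~~~~~~ in place — *~@ $*~ ~~ ~~ ~~ @@ @@ $*~ ~~ @@ *~@ $*~ ~~ ~~ ~~ ~~ ~~ ~~ ~~ — and concatenate.

*~@$*~~~~~~~@@@@$*~~~@@*~@$*~~~~~~~~~~~~~~~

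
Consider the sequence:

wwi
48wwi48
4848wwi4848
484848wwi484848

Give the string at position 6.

Every step adds 48 to the front and 48 to the end of the previous string.
From 484848wwi484848, 2 further steps: 484848wwi484848 → 48484848wwi48484848 → (answer).

4848484848wwi4848484848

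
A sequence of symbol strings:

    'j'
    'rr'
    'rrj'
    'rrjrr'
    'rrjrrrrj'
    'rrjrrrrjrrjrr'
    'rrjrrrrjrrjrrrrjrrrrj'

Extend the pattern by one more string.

rrjrrrrjrrjrrrrjrrrrjrrjrrrrjrrjrr

From term 3 onward, concatenate the last term with the second-to-last: rr·j = rrj, rrj·rr = rrjrr, …
The next term joins rrjrrrrjrrjrrrrjrrrrj and rrjrrrrjrrjrr.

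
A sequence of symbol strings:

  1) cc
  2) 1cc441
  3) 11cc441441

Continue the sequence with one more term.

s(k+1) = 1·s(k)·441, so each term gains 1 as a prefix and 441 as a suffix.
One more step from 11cc441441 gives the answer.

111cc441441441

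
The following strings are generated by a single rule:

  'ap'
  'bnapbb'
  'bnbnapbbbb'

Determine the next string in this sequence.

Each term wraps the previous one in bn on the left and bb on the right.
Applying this once more to bnbnapbbbb:

bnbnbnapbbbbbb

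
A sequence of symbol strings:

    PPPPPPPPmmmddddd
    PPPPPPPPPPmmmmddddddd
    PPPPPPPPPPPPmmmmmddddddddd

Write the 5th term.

PPPPPPPPPPPPPPPPmmmmmmmddddddddddddd

The n-th term is 2n+2 P's then n m's then 2n-1 d's, where the shown terms are n = 3, 4, 5.
Setting n = 7 gives 16, 7, 13 characters in each block.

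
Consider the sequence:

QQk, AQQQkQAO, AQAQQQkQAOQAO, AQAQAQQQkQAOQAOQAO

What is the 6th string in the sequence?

AQAQAQAQAQQQkQAOQAOQAOQAOQAO

Each term wraps the previous one in AQ on the left and QAO on the right.
From AQAQAQQQkQAOQAOQAO, 2 further steps: AQAQAQQQkQAOQAOQAO → AQAQAQAQQQkQAOQAOQAOQAO → (answer).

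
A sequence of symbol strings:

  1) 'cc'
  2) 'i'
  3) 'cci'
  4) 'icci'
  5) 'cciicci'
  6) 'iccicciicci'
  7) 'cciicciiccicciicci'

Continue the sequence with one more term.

This is a Fibonacci-style word recurrence s(k) = s(k−2)·s(k−1): e.g. cc·i = cci.
So term 8 is iccicciicci·cciicciiccicciicci.

iccicciiccicciicciiccicciicci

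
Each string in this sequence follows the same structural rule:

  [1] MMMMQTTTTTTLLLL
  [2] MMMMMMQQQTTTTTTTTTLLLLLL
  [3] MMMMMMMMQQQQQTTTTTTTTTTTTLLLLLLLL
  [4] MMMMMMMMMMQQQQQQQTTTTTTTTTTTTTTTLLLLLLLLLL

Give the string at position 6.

Each string has the form M^{2n+2} Q^{2n-1} T^{3n+3} L^{2n+2} (n = 1, 2, …).
Setting n = 6 gives 14, 11, 21, 14 characters in each block.

MMMMMMMMMMMMMMQQQQQQQQQQQTTTTTTTTTTTTTTTTTTTTTLLLLLLLLLLLLLL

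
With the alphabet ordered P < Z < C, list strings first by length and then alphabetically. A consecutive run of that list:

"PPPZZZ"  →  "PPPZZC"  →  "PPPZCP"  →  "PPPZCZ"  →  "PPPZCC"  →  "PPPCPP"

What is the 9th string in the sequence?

PPPCZP

Advancing 3 positions from PPPCPP through PPPCPP → PPPCPZ → PPPCPC reaches term 9.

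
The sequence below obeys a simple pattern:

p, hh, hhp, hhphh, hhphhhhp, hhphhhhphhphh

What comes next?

hhphhhhphhphhhhphhhhp

This is a Fibonacci-style word recurrence s(k) = s(k−1)·s(k−2): e.g. hh·p = hhp.
The next term joins hhphhhhphhphh and hhphhhhp.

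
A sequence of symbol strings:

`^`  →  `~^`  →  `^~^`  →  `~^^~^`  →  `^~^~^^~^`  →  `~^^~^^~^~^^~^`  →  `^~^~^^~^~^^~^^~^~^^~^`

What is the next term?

From term 3 onward, concatenate the second-to-last term with the last: ^·~^ = ^~^, ~^·^~^ = ~^^~^, …
So term 8 is ~^^~^^~^~^^~^·^~^~^^~^~^^~^^~^~^^~^.

~^^~^^~^~^^~^^~^~^^~^~^^~^^~^~^^~^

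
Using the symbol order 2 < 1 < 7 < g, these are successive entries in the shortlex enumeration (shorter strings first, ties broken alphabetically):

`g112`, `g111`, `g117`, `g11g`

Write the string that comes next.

The successor of g11g increments the rightmost position that isn't already g and resets every position after it to 2.

g172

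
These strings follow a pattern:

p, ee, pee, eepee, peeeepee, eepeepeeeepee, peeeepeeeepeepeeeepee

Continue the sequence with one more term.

Each term (from the third on) is the two preceding terms concatenated in order: term 3 = p·ee = pee.
Continuing: eepeepeeeepee · peeeepeeeepeepeeeepee gives term 8.

eepeepeeeepeepeeeepeeeepeepeeeepee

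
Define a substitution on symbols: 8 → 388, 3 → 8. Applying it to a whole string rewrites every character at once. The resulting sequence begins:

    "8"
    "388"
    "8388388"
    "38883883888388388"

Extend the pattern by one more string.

Replace each of the 17 characters of 38883883888388388 in place — 8 388 388 388 8 388 388 8 388 388 388 8 388 388 8 388 388 — and concatenate.

83883883888388388838838838883883888388388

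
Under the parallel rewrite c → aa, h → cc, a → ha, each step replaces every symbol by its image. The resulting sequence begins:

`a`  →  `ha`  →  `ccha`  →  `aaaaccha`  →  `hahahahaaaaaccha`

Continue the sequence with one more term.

Rewriting the 16 symbols of hahahahaaaaaccha one by one yields cc ha cc ha cc ha cc ha ha ha ha ha aa aa cc ha; concatenated:

cchacchacchacchahahahahaaaaaccha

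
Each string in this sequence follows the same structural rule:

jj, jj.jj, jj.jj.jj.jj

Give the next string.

Every step duplicates the string with '.' between the halves.
One more doubling of jj.jj.jj.jj gives the answer.

jj.jj.jj.jj.jj.jj.jj.jj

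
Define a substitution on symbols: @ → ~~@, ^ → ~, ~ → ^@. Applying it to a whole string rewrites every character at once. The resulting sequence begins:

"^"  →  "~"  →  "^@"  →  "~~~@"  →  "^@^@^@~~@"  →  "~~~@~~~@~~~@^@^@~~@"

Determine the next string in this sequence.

φ(~~~@~~~@~~~@^@^@~~@) expands symbol-by-symbol to ^@ ^@ ^@ ~~@ ^@ ^@ ^@ ~~@ ^@ ^@ ^@ ~~@ ~ ~~@ ~ ~~@ ^@ ^@ ~~@; joining the 19 pieces gives the next term.

^@^@^@~~@^@^@^@~~@^@^@^@~~@~~~@~~~@^@^@~~@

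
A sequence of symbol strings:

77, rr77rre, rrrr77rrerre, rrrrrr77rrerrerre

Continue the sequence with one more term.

Each term wraps the previous one in rr on the left and rre on the right.
So the next term is rr·rrrrrr77rrerrerre·rre.

rrrrrrrr77rrerrerrerre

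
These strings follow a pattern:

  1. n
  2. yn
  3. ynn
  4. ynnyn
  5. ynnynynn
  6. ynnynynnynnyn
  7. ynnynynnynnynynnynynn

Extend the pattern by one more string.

ynnynynnynnynynnynynnynnynynnynnyn

This is a Fibonacci-style word recurrence s(k) = s(k−1)·s(k−2): e.g. yn·n = ynn.
So term 8 is ynnynynnynnynynnynynn·ynnynynnynnyn.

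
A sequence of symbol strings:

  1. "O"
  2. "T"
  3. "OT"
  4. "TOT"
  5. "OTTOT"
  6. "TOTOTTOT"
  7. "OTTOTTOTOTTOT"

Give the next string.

TOTOTTOTOTTOTTOTOTTOT

This is a Fibonacci-style word recurrence s(k) = s(k−2)·s(k−1): e.g. O·T = OT.
So term 8 is TOTOTTOT·OTTOTTOTOTTOT.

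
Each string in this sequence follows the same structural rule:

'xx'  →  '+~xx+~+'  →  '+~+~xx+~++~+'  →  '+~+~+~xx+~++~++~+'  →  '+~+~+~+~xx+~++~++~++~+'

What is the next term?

+~+~+~+~+~xx+~++~++~++~++~+

s(k+1) = +~·s(k)·+~+, so each term gains +~ as a prefix and +~+ as a suffix.
So the next term is +~·+~+~+~+~xx+~++~++~++~+·+~+.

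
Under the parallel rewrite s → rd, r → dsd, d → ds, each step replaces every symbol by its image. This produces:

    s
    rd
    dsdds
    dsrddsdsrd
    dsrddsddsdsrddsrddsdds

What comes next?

φ(dsrddsddsdsrddsrddsdds) expands symbol-by-symbol to ds rd dsd ds ds rd ds ds rd ds rd dsd ds ds rd dsd ds ds rd ds ds rd; joining the 22 pieces gives the next term.

dsrddsddsdsrddsdsrddsrddsddsdsrddsddsdsrddsdsrd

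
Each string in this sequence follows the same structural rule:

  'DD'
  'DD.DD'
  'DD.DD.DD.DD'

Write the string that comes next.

s(k+1) = s(k)·.·s(k) — each term doubles the last with '.' between the halves.
So the next term is two copies of DD.DD.DD.DD with '.' between the halves.

DD.DD.DD.DD.DD.DD.DD.DD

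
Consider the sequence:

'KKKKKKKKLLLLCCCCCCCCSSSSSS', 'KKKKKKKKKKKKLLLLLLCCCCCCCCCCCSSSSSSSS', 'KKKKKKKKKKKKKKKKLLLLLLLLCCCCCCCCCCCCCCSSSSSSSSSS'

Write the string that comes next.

KKKKKKKKKKKKKKKKKKKKLLLLLLLLLLCCCCCCCCCCCCCCCCCSSSSSSSSSSSS

The n-th term is 4n K's then 2n L's then 3n+2 C's then 2n+2 S's, where the shown terms are n = 2, 3, 4.
Setting n = 5 gives 20, 10, 17, 12 characters in each block.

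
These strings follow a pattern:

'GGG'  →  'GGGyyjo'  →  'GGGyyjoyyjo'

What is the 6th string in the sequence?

GGGyyjoyyjoyyjoyyjoyyjo

The strings grow by a fixed suffix yyjo each time.
From GGGyyjoyyjo, 3 further steps: GGGyyjoyyjo → GGGyyjoyyjoyyjo → GGGyyjoyyjoyyjoyyjo → (answer).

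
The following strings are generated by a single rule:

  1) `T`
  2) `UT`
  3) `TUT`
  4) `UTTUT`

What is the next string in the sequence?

TUTUTTUT

Each term (from the third on) is the two preceding terms concatenated in order: term 3 = T·UT = TUT.
Continuing: TUT · UTTUT gives term 5.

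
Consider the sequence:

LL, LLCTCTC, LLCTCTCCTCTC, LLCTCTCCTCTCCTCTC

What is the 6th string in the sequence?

LLCTCTCCTCTCCTCTCCTCTCCTCTC

The strings grow by a fixed suffix CTCTC each time.
From LLCTCTCCTCTCCTCTC, 2 further steps: LLCTCTCCTCTCCTCTC → LLCTCTCCTCTCCTCTCCTCTC → (answer).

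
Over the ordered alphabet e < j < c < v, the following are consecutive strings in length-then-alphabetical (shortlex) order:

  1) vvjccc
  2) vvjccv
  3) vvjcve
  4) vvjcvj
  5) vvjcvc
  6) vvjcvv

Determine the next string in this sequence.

vvjvee

The successor of vvjcvv increments the rightmost position that isn't already v and resets every position after it to e.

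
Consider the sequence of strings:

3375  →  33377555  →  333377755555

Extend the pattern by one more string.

The n-th term is n+1 3's then n 7's then 2n-1 5's (n = 1, 2, …).
For the next term, n = 4, so the run lengths are 5, 4, 7.

3333377775555555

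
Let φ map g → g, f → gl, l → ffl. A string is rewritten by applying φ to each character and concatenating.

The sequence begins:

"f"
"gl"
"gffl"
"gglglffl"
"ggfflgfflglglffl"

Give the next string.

Applying the rule to each of the 16 symbols of ggfflgfflglglffl gives the pieces g g gl gl ffl g gl gl ffl g ffl g ffl gl gl ffl, which concatenate to the answer.

ggglglfflgglglfflgfflgfflglglffl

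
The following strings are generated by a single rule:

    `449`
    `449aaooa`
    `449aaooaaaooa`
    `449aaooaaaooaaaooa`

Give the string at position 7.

449aaooaaaooaaaooaaaooaaaooaaaooa

Every step adds aaooa to the end: s(k+1) = s(k)·aaooa.
From 449aaooaaaooaaaooa, 3 further steps: 449aaooaaaooaaaooa → 449aaooaaaooaaaooaaaooa → 449aaooaaaooaaaooaaaooaaaooa → (answer).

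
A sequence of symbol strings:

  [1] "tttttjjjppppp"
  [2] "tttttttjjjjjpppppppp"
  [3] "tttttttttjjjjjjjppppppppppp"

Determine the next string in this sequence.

tttttttttttjjjjjjjjjpppppppppppppp

The n-th term is 2n+3 t's then 2n+1 j's then 3n+2 p's (n = 1, 2, …).
Setting n = 4 gives 11, 9, 14 characters in each block.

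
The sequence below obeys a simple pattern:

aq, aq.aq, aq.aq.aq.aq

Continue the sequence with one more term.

Every step duplicates the string with '.' between the halves.
Doubling aq.aq.aq.aq with '.' between the halves:

aq.aq.aq.aq.aq.aq.aq.aq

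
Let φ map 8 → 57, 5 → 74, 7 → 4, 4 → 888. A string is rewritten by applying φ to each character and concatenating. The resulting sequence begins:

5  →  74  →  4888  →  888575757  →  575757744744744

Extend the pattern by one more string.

Applying the rule to each of the 15 symbols of 575757744744744 gives the pieces 74 4 74 4 74 4 4 888 888 4 888 888 4 888 888, which concatenate to the answer.

744744744488888848888884888888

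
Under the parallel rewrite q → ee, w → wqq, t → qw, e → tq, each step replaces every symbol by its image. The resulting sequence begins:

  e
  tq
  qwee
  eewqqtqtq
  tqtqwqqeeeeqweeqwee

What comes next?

φ(tqtqwqqeeeeqweeqwee) expands symbol-by-symbol to qw ee qw ee wqq ee ee tq tq tq tq ee wqq tq tq ee wqq tq tq; joining the 19 pieces gives the next term.

qweeqweewqqeeeetqtqtqtqeewqqtqtqeewqqtqtq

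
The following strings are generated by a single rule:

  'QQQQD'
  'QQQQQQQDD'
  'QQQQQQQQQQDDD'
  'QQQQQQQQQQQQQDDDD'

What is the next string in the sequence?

Reading off run lengths: Q runs 4, 7, 10, 13; D runs 1, 2, 3, 4 — each is linear in n (n = 1, 2, …).
Setting n = 5 gives 16, 5 characters in each block.

QQQQQQQQQQQQQQQQDDDDD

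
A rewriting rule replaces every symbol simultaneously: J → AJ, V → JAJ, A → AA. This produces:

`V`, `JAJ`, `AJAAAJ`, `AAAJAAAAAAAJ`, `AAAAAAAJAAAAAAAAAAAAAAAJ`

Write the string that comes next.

Applying the rule to each of the 24 symbols of AAAAAAAJAAAAAAAAAAAAAAAJ gives the pieces AA AA AA AA AA AA AA AJ AA AA AA AA AA AA AA AA AA AA AA AA AA AA AA AJ, which concatenate to the answer.

AAAAAAAAAAAAAAAJAAAAAAAAAAAAAAAAAAAAAAAAAAAAAAAJ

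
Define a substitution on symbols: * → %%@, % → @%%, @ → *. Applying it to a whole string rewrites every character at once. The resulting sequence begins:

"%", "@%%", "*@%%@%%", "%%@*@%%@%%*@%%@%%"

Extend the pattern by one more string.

@%%@%%*%%@*@%%@%%*@%%@%%%%@*@%%@%%*@%%@%%

Replace each of the 17 characters of %%@*@%%@%%*@%%@%% in place — @%% @%% * %%@ * @%% @%% * @%% @%% %%@ * @%% @%% * @%% @%% — and concatenate.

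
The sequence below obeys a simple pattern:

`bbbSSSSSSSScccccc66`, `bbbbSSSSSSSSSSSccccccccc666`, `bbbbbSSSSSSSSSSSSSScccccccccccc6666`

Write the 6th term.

bbbbbbbbSSSSSSSSSSSSSSSSSSSSSSSccccccccccccccccccccc6666666

Term n consists of n+1 b's, followed by 3n+2 S's, followed by 3n c's, followed by n 6's, where the shown terms are n = 2, 3, 4.
For term 6, n = 7, so the run lengths are 8, 23, 21, 7.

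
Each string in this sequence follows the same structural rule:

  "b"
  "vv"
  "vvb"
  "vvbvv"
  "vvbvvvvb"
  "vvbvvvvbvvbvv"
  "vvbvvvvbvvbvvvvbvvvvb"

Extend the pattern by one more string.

Each term (from the third on) is the previous term followed by the one before it: term 3 = vv·b = vvb.
The next term joins vvbvvvvbvvbvvvvbvvvvb and vvbvvvvbvvbvv.

vvbvvvvbvvbvvvvbvvvvbvvbvvvvbvvbvv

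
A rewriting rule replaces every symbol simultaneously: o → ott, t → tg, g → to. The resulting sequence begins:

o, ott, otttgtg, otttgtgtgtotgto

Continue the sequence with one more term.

otttgtgtgtotgtotgtotgotttgtotgott

Applying the rule to each of the 15 symbols of otttgtgtgtotgto gives the pieces ott tg tg tg to tg to tg to tg ott tg to tg ott, which concatenate to the answer.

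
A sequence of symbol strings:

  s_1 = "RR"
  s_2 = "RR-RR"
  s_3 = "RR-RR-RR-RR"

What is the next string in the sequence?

s(k+1) = s(k)·-·s(k) — each term doubles the last with '-' between the halves.
Doubling RR-RR-RR-RR with '-' between the halves:

RR-RR-RR-RR-RR-RR-RR-RR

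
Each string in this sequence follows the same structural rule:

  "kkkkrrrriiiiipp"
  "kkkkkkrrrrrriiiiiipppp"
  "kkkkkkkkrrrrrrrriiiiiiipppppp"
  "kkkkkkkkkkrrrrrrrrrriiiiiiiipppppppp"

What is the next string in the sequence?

kkkkkkkkkkkkrrrrrrrrrrrriiiiiiiiipppppppppp

Term n consists of 2n k's, followed by 2n r's, followed by n+3 i's, followed by 2n-2 p's, where the shown terms are n = 2, 3, 4, 5.
For the next term, n = 6, so the run lengths are 12, 12, 9, 10.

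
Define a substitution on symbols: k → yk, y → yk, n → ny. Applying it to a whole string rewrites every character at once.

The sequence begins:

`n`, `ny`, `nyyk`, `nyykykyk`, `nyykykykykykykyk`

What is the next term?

Rewriting the 16 symbols of nyykykykykykykyk one by one yields ny yk yk yk yk yk yk yk yk yk yk yk yk yk yk yk; concatenated:

nyykykykykykykykykykykykykykykyk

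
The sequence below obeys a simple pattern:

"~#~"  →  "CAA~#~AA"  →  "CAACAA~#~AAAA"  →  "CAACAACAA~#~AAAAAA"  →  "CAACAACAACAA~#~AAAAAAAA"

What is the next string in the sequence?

CAACAACAACAACAA~#~AAAAAAAAAA

Each term wraps the previous one in CAA on the left and AA on the right.
So the next term is CAA·CAACAACAACAA~#~AAAAAAAA·AA.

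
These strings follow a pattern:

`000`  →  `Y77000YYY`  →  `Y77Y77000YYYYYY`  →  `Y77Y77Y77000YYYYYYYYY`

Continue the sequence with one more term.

s(k+1) = Y77·s(k)·YYY, so each term gains Y77 as a prefix and YYY as a suffix.
So the next term is Y77·Y77Y77Y77000YYYYYYYYY·YYY.

Y77Y77Y77Y77000YYYYYYYYYYYY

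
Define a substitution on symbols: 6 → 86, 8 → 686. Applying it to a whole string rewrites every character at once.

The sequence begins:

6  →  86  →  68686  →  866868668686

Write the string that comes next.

68686866868668686866868668686

Apply φ to 866868668686 symbol by symbol: 8→686, 6→86, 6→86, 8→686, 6→86, 8→686, 6→86, 6→86, 8→686, 6→86, 8→686, 6→86; joined: 686 86 86 686 86 686 86 86 686 86 686 86.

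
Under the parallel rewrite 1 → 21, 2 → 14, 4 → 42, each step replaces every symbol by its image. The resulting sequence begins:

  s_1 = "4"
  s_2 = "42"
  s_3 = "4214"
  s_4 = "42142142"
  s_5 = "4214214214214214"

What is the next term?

42142142142142142142142142142142

Replace each of the 16 characters of 4214214214214214 in place — 42 14 21 42 14 21 42 14 21 42 14 21 42 14 21 42 — and concatenate.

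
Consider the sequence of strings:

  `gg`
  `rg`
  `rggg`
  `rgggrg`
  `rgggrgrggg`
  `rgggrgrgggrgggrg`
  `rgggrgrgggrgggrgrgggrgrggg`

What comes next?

rgggrgrgggrgggrgrgggrgrgggrgggrgrgggrgggrg

This is a Fibonacci-style word recurrence s(k) = s(k−1)·s(k−2): e.g. rg·gg = rggg.
Continuing: rgggrgrgggrgggrgrgggrgrggg · rgggrgrgggrgggrg gives term 8.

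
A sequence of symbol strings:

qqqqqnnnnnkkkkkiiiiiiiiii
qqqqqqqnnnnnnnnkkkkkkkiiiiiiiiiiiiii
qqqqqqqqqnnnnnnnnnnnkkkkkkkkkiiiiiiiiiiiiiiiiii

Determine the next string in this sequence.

qqqqqqqqqqqnnnnnnnnnnnnnnkkkkkkkkkkkiiiiiiiiiiiiiiiiiiiiii

Term n consists of 2n+1 q's, followed by 3n-1 n's, followed by 2n+1 k's, followed by 4n+2 i's, where the shown terms are n = 2, 3, 4.
For the next term, n = 5, so the run lengths are 11, 14, 11, 22.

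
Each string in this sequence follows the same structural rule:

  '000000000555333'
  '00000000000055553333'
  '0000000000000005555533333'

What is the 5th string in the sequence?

Term n consists of 3n 0's, followed by n 5's, followed by n 3's, where the shown terms are n = 3, 4, 5.
For term 5, n = 7, so the run lengths are 21, 7, 7.

00000000000000000000055555553333333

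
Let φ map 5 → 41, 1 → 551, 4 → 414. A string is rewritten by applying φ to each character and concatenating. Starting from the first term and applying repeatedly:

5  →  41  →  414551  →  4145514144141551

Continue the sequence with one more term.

41455141441415514145514144145514145514141551

Applying the rule to each of the 16 symbols of 4145514144141551 gives the pieces 414 551 414 41 41 551 414 551 414 414 551 414 551 41 41 551, which concatenate to the answer.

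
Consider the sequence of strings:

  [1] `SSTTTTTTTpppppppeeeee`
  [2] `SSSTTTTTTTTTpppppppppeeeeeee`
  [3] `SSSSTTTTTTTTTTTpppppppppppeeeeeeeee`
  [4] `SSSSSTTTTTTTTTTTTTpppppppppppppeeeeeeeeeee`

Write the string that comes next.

The n-th term is n-1 S's then 2n+1 T's then 2n+1 p's then 2n-1 e's, where the shown terms are n = 3, 4, 5, 6.
For the next term, n = 7, so the run lengths are 6, 15, 15, 13.

SSSSSSTTTTTTTTTTTTTTTpppppppppppppppeeeeeeeeeeeee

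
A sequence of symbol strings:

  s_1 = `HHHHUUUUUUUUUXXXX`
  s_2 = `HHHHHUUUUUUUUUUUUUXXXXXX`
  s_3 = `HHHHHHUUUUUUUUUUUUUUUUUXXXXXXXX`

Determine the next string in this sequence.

Reading off run lengths: H runs 4, 5, 6; U runs 9, 13, 17; X runs 4, 6, 8 — each is linear in n, where the shown terms are n = 2, 3, 4.
For the next term, n = 5, so the run lengths are 7, 21, 10.

HHHHHHHUUUUUUUUUUUUUUUUUUUUUXXXXXXXXXX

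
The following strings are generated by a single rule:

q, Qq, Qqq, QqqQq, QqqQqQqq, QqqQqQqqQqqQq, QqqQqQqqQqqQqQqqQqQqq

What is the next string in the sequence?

From term 3 onward, concatenate the last term with the second-to-last: Qq·q = Qqq, Qqq·Qq = QqqQq, …
So term 8 is QqqQqQqqQqqQqQqqQqQqq·QqqQqQqqQqqQq.

QqqQqQqqQqqQqQqqQqQqqQqqQqQqqQqqQq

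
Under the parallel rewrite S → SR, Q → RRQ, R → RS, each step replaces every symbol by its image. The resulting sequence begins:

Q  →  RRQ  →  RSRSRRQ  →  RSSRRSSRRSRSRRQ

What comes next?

Rewriting the 15 symbols of RSSRRSSRRSRSRRQ one by one yields RS SR SR RS RS SR SR RS RS SR RS SR RS RS RRQ; concatenated:

RSSRSRRSRSSRSRRSRSSRRSSRRSRSRRQ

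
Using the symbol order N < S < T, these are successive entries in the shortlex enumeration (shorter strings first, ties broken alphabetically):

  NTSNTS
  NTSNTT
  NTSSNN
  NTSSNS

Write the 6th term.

Stepping forward 2 times from NTSSNS: NTSSNS → NTSSNT, then the target.

NTSSSN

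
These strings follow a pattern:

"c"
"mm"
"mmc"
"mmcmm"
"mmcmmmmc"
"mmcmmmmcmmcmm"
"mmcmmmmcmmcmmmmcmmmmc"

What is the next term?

Each term (from the third on) is the previous term followed by the one before it: term 3 = mm·c = mmc.
Continuing: mmcmmmmcmmcmmmmcmmmmc · mmcmmmmcmmcmm gives term 8.

mmcmmmmcmmcmmmmcmmmmcmmcmmmmcmmcmm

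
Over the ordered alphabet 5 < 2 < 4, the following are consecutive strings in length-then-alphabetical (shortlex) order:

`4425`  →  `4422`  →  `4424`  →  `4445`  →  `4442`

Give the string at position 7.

Continuing the enumeration 2 steps past 4442: 4442 → 4444 → (answer).

55555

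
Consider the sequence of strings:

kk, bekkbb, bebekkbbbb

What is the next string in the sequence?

bebebekkbbbbbb

Every step adds be to the front and bb to the end of the previous string.
One more step from bebekkbbbb gives the answer.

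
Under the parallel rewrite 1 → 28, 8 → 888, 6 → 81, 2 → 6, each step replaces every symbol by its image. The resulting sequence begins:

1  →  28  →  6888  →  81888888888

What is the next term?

Rewriting each symbol of 81888888888: 8→888, 1→28, 8→888, 8→888, 8→888, 8→888, 8→888, 8→888, 8→888, 8→888, 8→888, which concatenates to 888 28 888 888 888 888 888 888 888 888 888.

88828888888888888888888888888888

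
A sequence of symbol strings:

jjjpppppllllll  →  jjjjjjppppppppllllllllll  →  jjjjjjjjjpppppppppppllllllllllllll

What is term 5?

The n-th term is 3n j's then 3n+2 p's then 4n+2 l's (n = 1, 2, …).
For term 5, n = 5, so the run lengths are 15, 17, 22.

jjjjjjjjjjjjjjjpppppppppppppppppllllllllllllllllllllll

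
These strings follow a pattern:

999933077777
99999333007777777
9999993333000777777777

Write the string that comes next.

999999933333000077777777777

Term n consists of n+2 9's, followed by n 3's, followed by n-1 0's, followed by 2n+1 7's, where the shown terms are n = 2, 3, 4.
At n = 5 the blocks have lengths 7, 5, 4, 11.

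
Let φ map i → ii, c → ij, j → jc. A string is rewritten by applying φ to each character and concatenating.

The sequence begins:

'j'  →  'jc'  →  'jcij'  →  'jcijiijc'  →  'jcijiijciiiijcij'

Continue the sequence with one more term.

Replace each of the 16 characters of jcijiijciiiijcij in place — jc ij ii jc ii ii jc ij ii ii ii ii jc ij ii jc — and concatenate.

jcijiijciiiijcijiiiiiiiijcijiijc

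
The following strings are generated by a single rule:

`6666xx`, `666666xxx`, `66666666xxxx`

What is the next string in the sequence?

The n-th term is 2n 6's then n x's, where the shown terms are n = 2, 3, 4.
Setting n = 5 gives 10, 5 characters in each block.

6666666666xxxxx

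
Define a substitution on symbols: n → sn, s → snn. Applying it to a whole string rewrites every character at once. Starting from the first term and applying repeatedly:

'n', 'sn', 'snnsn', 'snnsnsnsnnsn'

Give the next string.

snnsnsnsnnsnsnnsnsnnsnsnsnnsn

Rewriting each symbol of snnsnsnsnnsn: s→snn, n→sn, n→sn, s→snn, n→sn, s→snn, n→sn, s→snn, n→sn, n→sn, s→snn, n→sn, which concatenates to snn sn sn snn sn snn sn snn sn sn snn sn.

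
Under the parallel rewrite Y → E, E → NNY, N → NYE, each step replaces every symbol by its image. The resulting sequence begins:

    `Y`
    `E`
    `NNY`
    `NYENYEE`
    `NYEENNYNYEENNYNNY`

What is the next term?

φ(NYEENNYNYEENNYNNY) expands symbol-by-symbol to NYE E NNY NNY NYE NYE E NYE E NNY NNY NYE NYE E NYE NYE E; joining the 17 pieces gives the next term.

NYEENNYNNYNYENYEENYEENNYNNYNYENYEENYENYEE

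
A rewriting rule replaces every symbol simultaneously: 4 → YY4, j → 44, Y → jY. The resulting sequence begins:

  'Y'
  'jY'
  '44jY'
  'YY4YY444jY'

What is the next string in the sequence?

jYjYYY4jYjYYY4YY4YY444jY

Rewriting each symbol of YY4YY444jY: Y→jY, Y→jY, 4→YY4, Y→jY, Y→jY, 4→YY4, 4→YY4, 4→YY4, j→44, Y→jY, which concatenates to jY jY YY4 jY jY YY4 YY4 YY4 44 jY.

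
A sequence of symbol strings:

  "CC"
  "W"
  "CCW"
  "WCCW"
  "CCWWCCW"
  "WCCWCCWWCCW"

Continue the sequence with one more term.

Each term (from the third on) is the two preceding terms concatenated in order: term 3 = CC·W = CCW.
So term 7 is CCWWCCW·WCCWCCWWCCW.

CCWWCCWWCCWCCWWCCW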